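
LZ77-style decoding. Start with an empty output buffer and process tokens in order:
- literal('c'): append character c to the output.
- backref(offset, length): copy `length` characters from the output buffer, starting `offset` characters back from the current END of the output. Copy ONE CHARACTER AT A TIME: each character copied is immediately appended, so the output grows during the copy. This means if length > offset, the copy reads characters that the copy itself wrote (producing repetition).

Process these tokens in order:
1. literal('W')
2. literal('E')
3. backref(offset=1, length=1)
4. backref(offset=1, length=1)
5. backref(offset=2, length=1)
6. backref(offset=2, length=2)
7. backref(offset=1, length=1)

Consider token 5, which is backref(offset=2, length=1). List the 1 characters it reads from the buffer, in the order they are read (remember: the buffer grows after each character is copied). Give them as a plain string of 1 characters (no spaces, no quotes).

Token 1: literal('W'). Output: "W"
Token 2: literal('E'). Output: "WE"
Token 3: backref(off=1, len=1). Copied 'E' from pos 1. Output: "WEE"
Token 4: backref(off=1, len=1). Copied 'E' from pos 2. Output: "WEEE"
Token 5: backref(off=2, len=1). Buffer before: "WEEE" (len 4)
  byte 1: read out[2]='E', append. Buffer now: "WEEEE"

Answer: E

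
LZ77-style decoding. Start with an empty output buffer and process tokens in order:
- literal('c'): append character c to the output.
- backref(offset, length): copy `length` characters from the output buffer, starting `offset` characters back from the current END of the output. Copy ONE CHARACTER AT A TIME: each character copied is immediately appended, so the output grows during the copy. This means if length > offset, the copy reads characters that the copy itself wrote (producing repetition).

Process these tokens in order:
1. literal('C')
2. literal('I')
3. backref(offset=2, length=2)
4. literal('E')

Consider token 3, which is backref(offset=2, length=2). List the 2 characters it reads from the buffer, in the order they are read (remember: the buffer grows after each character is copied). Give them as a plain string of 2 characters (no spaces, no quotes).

Answer: CI

Derivation:
Token 1: literal('C'). Output: "C"
Token 2: literal('I'). Output: "CI"
Token 3: backref(off=2, len=2). Buffer before: "CI" (len 2)
  byte 1: read out[0]='C', append. Buffer now: "CIC"
  byte 2: read out[1]='I', append. Buffer now: "CICI"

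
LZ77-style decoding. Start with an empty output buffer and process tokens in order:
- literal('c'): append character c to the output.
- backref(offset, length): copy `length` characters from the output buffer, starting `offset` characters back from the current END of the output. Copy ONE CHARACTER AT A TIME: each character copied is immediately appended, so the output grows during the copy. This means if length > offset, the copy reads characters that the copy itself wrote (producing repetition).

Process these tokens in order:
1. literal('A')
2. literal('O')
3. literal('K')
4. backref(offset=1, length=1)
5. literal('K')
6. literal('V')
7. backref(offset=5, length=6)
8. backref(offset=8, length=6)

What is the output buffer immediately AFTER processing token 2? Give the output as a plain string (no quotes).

Token 1: literal('A'). Output: "A"
Token 2: literal('O'). Output: "AO"

Answer: AO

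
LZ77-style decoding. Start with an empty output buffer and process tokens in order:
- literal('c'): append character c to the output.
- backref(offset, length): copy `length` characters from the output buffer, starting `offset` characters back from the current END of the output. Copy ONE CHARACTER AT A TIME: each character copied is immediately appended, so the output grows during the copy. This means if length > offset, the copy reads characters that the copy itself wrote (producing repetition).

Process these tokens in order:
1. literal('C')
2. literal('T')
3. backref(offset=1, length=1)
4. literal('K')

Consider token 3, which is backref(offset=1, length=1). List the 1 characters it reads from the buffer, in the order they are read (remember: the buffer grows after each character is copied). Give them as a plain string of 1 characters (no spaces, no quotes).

Token 1: literal('C'). Output: "C"
Token 2: literal('T'). Output: "CT"
Token 3: backref(off=1, len=1). Buffer before: "CT" (len 2)
  byte 1: read out[1]='T', append. Buffer now: "CTT"

Answer: T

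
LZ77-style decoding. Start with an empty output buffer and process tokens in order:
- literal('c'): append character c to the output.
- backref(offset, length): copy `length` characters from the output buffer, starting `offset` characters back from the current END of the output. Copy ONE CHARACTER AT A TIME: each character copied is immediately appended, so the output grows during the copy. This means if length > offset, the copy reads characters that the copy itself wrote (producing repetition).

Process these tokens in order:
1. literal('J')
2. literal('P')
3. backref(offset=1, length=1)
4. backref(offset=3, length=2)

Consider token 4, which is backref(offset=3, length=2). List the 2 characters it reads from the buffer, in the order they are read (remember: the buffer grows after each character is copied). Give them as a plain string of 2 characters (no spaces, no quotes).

Answer: JP

Derivation:
Token 1: literal('J'). Output: "J"
Token 2: literal('P'). Output: "JP"
Token 3: backref(off=1, len=1). Copied 'P' from pos 1. Output: "JPP"
Token 4: backref(off=3, len=2). Buffer before: "JPP" (len 3)
  byte 1: read out[0]='J', append. Buffer now: "JPPJ"
  byte 2: read out[1]='P', append. Buffer now: "JPPJP"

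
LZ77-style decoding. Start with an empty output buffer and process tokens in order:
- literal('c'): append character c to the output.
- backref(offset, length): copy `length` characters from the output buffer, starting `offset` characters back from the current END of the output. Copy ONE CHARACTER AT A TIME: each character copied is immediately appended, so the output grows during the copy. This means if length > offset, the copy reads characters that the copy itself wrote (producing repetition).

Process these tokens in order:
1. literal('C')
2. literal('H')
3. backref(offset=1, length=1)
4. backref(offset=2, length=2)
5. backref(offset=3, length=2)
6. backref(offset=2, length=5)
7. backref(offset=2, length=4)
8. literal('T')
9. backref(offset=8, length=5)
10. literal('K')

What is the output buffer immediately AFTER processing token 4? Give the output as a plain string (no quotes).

Answer: CHHHH

Derivation:
Token 1: literal('C'). Output: "C"
Token 2: literal('H'). Output: "CH"
Token 3: backref(off=1, len=1). Copied 'H' from pos 1. Output: "CHH"
Token 4: backref(off=2, len=2). Copied 'HH' from pos 1. Output: "CHHHH"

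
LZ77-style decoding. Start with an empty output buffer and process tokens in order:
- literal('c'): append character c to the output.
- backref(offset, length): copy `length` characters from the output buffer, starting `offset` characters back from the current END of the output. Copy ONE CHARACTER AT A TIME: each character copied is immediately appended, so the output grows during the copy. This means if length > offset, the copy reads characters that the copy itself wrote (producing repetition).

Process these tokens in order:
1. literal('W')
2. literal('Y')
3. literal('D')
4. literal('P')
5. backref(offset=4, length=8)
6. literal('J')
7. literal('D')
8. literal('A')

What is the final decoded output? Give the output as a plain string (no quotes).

Token 1: literal('W'). Output: "W"
Token 2: literal('Y'). Output: "WY"
Token 3: literal('D'). Output: "WYD"
Token 4: literal('P'). Output: "WYDP"
Token 5: backref(off=4, len=8) (overlapping!). Copied 'WYDPWYDP' from pos 0. Output: "WYDPWYDPWYDP"
Token 6: literal('J'). Output: "WYDPWYDPWYDPJ"
Token 7: literal('D'). Output: "WYDPWYDPWYDPJD"
Token 8: literal('A'). Output: "WYDPWYDPWYDPJDA"

Answer: WYDPWYDPWYDPJDA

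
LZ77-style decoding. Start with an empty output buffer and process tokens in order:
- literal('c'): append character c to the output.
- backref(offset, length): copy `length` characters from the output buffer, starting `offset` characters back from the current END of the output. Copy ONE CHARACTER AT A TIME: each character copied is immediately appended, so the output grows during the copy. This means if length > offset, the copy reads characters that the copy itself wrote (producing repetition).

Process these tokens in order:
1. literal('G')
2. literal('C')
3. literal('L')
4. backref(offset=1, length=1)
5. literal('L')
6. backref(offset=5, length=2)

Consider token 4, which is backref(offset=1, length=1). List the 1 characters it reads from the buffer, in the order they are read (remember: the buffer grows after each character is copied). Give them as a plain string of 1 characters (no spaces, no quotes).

Answer: L

Derivation:
Token 1: literal('G'). Output: "G"
Token 2: literal('C'). Output: "GC"
Token 3: literal('L'). Output: "GCL"
Token 4: backref(off=1, len=1). Buffer before: "GCL" (len 3)
  byte 1: read out[2]='L', append. Buffer now: "GCLL"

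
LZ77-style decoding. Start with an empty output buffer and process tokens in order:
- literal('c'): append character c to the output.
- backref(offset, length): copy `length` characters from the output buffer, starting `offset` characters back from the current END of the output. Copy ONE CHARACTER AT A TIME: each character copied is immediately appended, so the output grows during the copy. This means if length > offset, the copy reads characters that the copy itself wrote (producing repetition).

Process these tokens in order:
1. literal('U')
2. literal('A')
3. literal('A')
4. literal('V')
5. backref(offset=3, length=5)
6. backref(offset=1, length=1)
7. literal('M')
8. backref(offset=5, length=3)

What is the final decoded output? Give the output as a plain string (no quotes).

Answer: UAAVAAVAAAMVAA

Derivation:
Token 1: literal('U'). Output: "U"
Token 2: literal('A'). Output: "UA"
Token 3: literal('A'). Output: "UAA"
Token 4: literal('V'). Output: "UAAV"
Token 5: backref(off=3, len=5) (overlapping!). Copied 'AAVAA' from pos 1. Output: "UAAVAAVAA"
Token 6: backref(off=1, len=1). Copied 'A' from pos 8. Output: "UAAVAAVAAA"
Token 7: literal('M'). Output: "UAAVAAVAAAM"
Token 8: backref(off=5, len=3). Copied 'VAA' from pos 6. Output: "UAAVAAVAAAMVAA"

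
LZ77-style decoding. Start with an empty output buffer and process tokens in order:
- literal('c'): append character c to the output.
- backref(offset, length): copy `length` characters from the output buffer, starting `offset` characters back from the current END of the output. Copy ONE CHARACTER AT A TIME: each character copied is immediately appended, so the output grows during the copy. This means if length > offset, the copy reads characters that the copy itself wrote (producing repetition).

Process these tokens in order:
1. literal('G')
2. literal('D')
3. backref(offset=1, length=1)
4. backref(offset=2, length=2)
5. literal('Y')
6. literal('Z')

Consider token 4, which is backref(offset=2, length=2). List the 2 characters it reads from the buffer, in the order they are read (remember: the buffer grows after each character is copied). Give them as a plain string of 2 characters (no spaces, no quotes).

Token 1: literal('G'). Output: "G"
Token 2: literal('D'). Output: "GD"
Token 3: backref(off=1, len=1). Copied 'D' from pos 1. Output: "GDD"
Token 4: backref(off=2, len=2). Buffer before: "GDD" (len 3)
  byte 1: read out[1]='D', append. Buffer now: "GDDD"
  byte 2: read out[2]='D', append. Buffer now: "GDDDD"

Answer: DD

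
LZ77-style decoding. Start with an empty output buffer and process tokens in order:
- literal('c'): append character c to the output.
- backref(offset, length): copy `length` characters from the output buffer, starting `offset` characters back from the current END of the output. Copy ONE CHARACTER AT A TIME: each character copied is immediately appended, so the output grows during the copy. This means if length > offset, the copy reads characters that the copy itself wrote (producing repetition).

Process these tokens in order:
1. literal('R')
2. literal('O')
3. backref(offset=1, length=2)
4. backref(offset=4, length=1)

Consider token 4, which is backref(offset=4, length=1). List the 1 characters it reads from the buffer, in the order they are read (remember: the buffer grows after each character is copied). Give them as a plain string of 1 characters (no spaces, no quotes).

Answer: R

Derivation:
Token 1: literal('R'). Output: "R"
Token 2: literal('O'). Output: "RO"
Token 3: backref(off=1, len=2) (overlapping!). Copied 'OO' from pos 1. Output: "ROOO"
Token 4: backref(off=4, len=1). Buffer before: "ROOO" (len 4)
  byte 1: read out[0]='R', append. Buffer now: "ROOOR"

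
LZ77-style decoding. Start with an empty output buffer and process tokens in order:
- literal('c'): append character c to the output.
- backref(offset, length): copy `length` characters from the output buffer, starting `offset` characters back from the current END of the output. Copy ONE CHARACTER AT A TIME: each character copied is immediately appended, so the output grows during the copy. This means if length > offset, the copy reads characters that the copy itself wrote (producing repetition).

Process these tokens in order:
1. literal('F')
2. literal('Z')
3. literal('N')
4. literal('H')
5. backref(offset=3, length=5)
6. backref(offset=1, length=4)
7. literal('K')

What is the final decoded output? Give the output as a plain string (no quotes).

Token 1: literal('F'). Output: "F"
Token 2: literal('Z'). Output: "FZ"
Token 3: literal('N'). Output: "FZN"
Token 4: literal('H'). Output: "FZNH"
Token 5: backref(off=3, len=5) (overlapping!). Copied 'ZNHZN' from pos 1. Output: "FZNHZNHZN"
Token 6: backref(off=1, len=4) (overlapping!). Copied 'NNNN' from pos 8. Output: "FZNHZNHZNNNNN"
Token 7: literal('K'). Output: "FZNHZNHZNNNNNK"

Answer: FZNHZNHZNNNNNK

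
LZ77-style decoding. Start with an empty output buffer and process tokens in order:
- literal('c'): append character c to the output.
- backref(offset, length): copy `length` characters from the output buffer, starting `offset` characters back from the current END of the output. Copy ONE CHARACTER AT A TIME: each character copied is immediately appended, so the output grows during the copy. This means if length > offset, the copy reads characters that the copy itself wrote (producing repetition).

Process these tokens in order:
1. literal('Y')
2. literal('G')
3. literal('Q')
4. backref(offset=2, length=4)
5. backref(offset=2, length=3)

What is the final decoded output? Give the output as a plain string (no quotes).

Token 1: literal('Y'). Output: "Y"
Token 2: literal('G'). Output: "YG"
Token 3: literal('Q'). Output: "YGQ"
Token 4: backref(off=2, len=4) (overlapping!). Copied 'GQGQ' from pos 1. Output: "YGQGQGQ"
Token 5: backref(off=2, len=3) (overlapping!). Copied 'GQG' from pos 5. Output: "YGQGQGQGQG"

Answer: YGQGQGQGQG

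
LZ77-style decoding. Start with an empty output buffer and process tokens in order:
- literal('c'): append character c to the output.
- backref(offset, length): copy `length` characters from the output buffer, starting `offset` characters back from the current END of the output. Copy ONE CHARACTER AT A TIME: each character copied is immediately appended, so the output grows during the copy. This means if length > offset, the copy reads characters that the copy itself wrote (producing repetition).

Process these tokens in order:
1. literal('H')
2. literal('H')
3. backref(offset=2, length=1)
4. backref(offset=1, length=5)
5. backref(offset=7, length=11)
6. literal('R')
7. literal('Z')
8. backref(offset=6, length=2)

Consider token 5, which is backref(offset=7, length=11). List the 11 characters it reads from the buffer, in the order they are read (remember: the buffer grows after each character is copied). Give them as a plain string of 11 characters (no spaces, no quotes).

Token 1: literal('H'). Output: "H"
Token 2: literal('H'). Output: "HH"
Token 3: backref(off=2, len=1). Copied 'H' from pos 0. Output: "HHH"
Token 4: backref(off=1, len=5) (overlapping!). Copied 'HHHHH' from pos 2. Output: "HHHHHHHH"
Token 5: backref(off=7, len=11). Buffer before: "HHHHHHHH" (len 8)
  byte 1: read out[1]='H', append. Buffer now: "HHHHHHHHH"
  byte 2: read out[2]='H', append. Buffer now: "HHHHHHHHHH"
  byte 3: read out[3]='H', append. Buffer now: "HHHHHHHHHHH"
  byte 4: read out[4]='H', append. Buffer now: "HHHHHHHHHHHH"
  byte 5: read out[5]='H', append. Buffer now: "HHHHHHHHHHHHH"
  byte 6: read out[6]='H', append. Buffer now: "HHHHHHHHHHHHHH"
  byte 7: read out[7]='H', append. Buffer now: "HHHHHHHHHHHHHHH"
  byte 8: read out[8]='H', append. Buffer now: "HHHHHHHHHHHHHHHH"
  byte 9: read out[9]='H', append. Buffer now: "HHHHHHHHHHHHHHHHH"
  byte 10: read out[10]='H', append. Buffer now: "HHHHHHHHHHHHHHHHHH"
  byte 11: read out[11]='H', append. Buffer now: "HHHHHHHHHHHHHHHHHHH"

Answer: HHHHHHHHHHH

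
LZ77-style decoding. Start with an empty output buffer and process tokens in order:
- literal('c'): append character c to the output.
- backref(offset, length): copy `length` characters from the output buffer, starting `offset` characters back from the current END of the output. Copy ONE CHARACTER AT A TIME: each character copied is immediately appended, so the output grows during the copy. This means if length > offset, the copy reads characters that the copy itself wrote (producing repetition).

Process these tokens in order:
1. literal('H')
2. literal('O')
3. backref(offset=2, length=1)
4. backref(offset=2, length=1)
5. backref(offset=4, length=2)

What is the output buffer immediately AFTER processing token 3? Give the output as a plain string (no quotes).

Answer: HOH

Derivation:
Token 1: literal('H'). Output: "H"
Token 2: literal('O'). Output: "HO"
Token 3: backref(off=2, len=1). Copied 'H' from pos 0. Output: "HOH"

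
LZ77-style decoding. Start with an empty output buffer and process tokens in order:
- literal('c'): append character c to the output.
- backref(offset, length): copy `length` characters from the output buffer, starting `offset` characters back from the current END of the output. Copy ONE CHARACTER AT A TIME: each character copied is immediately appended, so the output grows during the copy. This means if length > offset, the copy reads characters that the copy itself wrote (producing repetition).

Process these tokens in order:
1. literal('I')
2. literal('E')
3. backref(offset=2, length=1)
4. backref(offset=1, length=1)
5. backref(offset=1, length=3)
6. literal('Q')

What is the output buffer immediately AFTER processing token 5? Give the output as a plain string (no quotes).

Answer: IEIIIII

Derivation:
Token 1: literal('I'). Output: "I"
Token 2: literal('E'). Output: "IE"
Token 3: backref(off=2, len=1). Copied 'I' from pos 0. Output: "IEI"
Token 4: backref(off=1, len=1). Copied 'I' from pos 2. Output: "IEII"
Token 5: backref(off=1, len=3) (overlapping!). Copied 'III' from pos 3. Output: "IEIIIII"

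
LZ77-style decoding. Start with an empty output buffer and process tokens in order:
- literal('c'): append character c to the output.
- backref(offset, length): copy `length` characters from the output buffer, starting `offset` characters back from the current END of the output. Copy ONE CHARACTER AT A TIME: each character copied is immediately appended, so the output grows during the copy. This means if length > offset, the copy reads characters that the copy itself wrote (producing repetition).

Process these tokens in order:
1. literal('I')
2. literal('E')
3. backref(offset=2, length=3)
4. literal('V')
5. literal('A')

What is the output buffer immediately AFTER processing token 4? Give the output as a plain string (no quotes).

Token 1: literal('I'). Output: "I"
Token 2: literal('E'). Output: "IE"
Token 3: backref(off=2, len=3) (overlapping!). Copied 'IEI' from pos 0. Output: "IEIEI"
Token 4: literal('V'). Output: "IEIEIV"

Answer: IEIEIV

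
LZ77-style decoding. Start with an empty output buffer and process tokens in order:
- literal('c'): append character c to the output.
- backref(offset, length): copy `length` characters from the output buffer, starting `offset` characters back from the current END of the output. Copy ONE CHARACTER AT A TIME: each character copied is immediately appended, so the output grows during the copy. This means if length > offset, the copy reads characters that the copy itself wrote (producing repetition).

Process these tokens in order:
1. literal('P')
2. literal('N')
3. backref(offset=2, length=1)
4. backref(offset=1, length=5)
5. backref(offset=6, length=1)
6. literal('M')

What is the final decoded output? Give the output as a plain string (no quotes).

Answer: PNPPPPPPPM

Derivation:
Token 1: literal('P'). Output: "P"
Token 2: literal('N'). Output: "PN"
Token 3: backref(off=2, len=1). Copied 'P' from pos 0. Output: "PNP"
Token 4: backref(off=1, len=5) (overlapping!). Copied 'PPPPP' from pos 2. Output: "PNPPPPPP"
Token 5: backref(off=6, len=1). Copied 'P' from pos 2. Output: "PNPPPPPPP"
Token 6: literal('M'). Output: "PNPPPPPPPM"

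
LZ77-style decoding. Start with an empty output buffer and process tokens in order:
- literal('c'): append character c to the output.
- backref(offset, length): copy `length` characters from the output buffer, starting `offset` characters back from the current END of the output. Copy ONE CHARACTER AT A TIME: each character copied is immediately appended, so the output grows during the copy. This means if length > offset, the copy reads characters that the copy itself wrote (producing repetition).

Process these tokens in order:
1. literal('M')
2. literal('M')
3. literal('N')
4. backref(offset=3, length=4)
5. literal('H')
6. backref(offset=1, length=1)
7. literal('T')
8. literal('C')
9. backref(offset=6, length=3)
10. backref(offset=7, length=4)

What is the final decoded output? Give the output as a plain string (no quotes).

Token 1: literal('M'). Output: "M"
Token 2: literal('M'). Output: "MM"
Token 3: literal('N'). Output: "MMN"
Token 4: backref(off=3, len=4) (overlapping!). Copied 'MMNM' from pos 0. Output: "MMNMMNM"
Token 5: literal('H'). Output: "MMNMMNMH"
Token 6: backref(off=1, len=1). Copied 'H' from pos 7. Output: "MMNMMNMHH"
Token 7: literal('T'). Output: "MMNMMNMHHT"
Token 8: literal('C'). Output: "MMNMMNMHHTC"
Token 9: backref(off=6, len=3). Copied 'NMH' from pos 5. Output: "MMNMMNMHHTCNMH"
Token 10: backref(off=7, len=4). Copied 'HHTC' from pos 7. Output: "MMNMMNMHHTCNMHHHTC"

Answer: MMNMMNMHHTCNMHHHTC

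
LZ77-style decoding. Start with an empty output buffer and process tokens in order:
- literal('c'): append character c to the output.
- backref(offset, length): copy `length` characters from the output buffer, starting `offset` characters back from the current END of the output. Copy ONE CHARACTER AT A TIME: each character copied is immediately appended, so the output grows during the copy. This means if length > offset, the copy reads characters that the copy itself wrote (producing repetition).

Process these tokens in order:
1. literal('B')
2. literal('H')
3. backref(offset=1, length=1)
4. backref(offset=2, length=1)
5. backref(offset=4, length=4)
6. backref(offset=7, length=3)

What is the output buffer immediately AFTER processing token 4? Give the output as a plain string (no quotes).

Token 1: literal('B'). Output: "B"
Token 2: literal('H'). Output: "BH"
Token 3: backref(off=1, len=1). Copied 'H' from pos 1. Output: "BHH"
Token 4: backref(off=2, len=1). Copied 'H' from pos 1. Output: "BHHH"

Answer: BHHH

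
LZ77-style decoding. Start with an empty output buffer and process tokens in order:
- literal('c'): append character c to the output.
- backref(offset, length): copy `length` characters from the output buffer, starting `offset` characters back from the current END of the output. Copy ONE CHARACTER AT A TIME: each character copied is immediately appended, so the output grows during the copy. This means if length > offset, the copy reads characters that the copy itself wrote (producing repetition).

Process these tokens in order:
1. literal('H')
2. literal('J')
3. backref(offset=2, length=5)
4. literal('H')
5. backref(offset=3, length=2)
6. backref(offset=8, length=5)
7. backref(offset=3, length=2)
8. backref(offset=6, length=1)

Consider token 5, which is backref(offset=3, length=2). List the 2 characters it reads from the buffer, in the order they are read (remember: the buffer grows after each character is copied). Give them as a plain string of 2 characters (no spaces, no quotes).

Answer: JH

Derivation:
Token 1: literal('H'). Output: "H"
Token 2: literal('J'). Output: "HJ"
Token 3: backref(off=2, len=5) (overlapping!). Copied 'HJHJH' from pos 0. Output: "HJHJHJH"
Token 4: literal('H'). Output: "HJHJHJHH"
Token 5: backref(off=3, len=2). Buffer before: "HJHJHJHH" (len 8)
  byte 1: read out[5]='J', append. Buffer now: "HJHJHJHHJ"
  byte 2: read out[6]='H', append. Buffer now: "HJHJHJHHJH"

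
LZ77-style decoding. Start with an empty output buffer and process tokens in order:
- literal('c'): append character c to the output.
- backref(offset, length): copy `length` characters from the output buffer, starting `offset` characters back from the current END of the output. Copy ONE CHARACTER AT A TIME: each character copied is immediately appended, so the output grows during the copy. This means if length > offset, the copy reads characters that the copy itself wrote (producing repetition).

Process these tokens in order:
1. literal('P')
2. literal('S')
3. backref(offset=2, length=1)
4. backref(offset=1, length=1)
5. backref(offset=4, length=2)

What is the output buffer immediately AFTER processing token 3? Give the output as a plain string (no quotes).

Answer: PSP

Derivation:
Token 1: literal('P'). Output: "P"
Token 2: literal('S'). Output: "PS"
Token 3: backref(off=2, len=1). Copied 'P' from pos 0. Output: "PSP"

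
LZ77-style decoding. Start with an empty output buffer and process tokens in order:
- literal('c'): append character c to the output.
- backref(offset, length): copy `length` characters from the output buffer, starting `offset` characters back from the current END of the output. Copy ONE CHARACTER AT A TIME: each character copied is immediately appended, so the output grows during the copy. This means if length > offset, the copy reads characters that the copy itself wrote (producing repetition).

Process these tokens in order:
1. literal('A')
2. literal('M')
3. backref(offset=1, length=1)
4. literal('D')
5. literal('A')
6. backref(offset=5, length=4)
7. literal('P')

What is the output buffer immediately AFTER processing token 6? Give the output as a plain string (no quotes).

Answer: AMMDAAMMD

Derivation:
Token 1: literal('A'). Output: "A"
Token 2: literal('M'). Output: "AM"
Token 3: backref(off=1, len=1). Copied 'M' from pos 1. Output: "AMM"
Token 4: literal('D'). Output: "AMMD"
Token 5: literal('A'). Output: "AMMDA"
Token 6: backref(off=5, len=4). Copied 'AMMD' from pos 0. Output: "AMMDAAMMD"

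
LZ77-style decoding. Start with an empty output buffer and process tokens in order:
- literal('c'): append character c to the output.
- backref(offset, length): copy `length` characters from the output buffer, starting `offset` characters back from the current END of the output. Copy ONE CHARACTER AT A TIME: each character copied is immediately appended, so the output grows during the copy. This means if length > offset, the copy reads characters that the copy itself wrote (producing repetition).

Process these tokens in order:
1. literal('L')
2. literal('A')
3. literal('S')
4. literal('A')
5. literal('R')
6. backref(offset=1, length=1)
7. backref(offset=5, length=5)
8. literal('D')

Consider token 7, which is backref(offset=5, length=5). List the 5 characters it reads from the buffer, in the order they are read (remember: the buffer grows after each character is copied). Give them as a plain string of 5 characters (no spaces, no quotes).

Answer: ASARR

Derivation:
Token 1: literal('L'). Output: "L"
Token 2: literal('A'). Output: "LA"
Token 3: literal('S'). Output: "LAS"
Token 4: literal('A'). Output: "LASA"
Token 5: literal('R'). Output: "LASAR"
Token 6: backref(off=1, len=1). Copied 'R' from pos 4. Output: "LASARR"
Token 7: backref(off=5, len=5). Buffer before: "LASARR" (len 6)
  byte 1: read out[1]='A', append. Buffer now: "LASARRA"
  byte 2: read out[2]='S', append. Buffer now: "LASARRAS"
  byte 3: read out[3]='A', append. Buffer now: "LASARRASA"
  byte 4: read out[4]='R', append. Buffer now: "LASARRASAR"
  byte 5: read out[5]='R', append. Buffer now: "LASARRASARR"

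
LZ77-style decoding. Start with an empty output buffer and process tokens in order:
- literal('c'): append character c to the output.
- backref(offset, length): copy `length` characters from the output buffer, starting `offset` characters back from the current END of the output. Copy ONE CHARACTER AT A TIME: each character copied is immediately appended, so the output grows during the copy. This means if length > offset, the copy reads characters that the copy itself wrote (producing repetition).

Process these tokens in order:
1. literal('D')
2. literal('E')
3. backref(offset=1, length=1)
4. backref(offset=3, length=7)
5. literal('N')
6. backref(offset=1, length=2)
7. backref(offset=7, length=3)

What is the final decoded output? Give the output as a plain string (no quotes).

Answer: DEEDEEDEEDNNNDEE

Derivation:
Token 1: literal('D'). Output: "D"
Token 2: literal('E'). Output: "DE"
Token 3: backref(off=1, len=1). Copied 'E' from pos 1. Output: "DEE"
Token 4: backref(off=3, len=7) (overlapping!). Copied 'DEEDEED' from pos 0. Output: "DEEDEEDEED"
Token 5: literal('N'). Output: "DEEDEEDEEDN"
Token 6: backref(off=1, len=2) (overlapping!). Copied 'NN' from pos 10. Output: "DEEDEEDEEDNNN"
Token 7: backref(off=7, len=3). Copied 'DEE' from pos 6. Output: "DEEDEEDEEDNNNDEE"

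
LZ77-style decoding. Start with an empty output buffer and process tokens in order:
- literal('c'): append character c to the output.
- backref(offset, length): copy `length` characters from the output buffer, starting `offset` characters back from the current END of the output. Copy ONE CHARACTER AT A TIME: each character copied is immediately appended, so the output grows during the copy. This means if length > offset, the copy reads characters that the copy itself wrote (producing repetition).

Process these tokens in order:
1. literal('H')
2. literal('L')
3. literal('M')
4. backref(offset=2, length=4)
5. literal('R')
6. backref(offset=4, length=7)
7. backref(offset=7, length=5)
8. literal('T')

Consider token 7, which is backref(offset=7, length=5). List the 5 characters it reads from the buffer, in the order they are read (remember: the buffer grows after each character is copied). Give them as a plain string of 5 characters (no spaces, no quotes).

Token 1: literal('H'). Output: "H"
Token 2: literal('L'). Output: "HL"
Token 3: literal('M'). Output: "HLM"
Token 4: backref(off=2, len=4) (overlapping!). Copied 'LMLM' from pos 1. Output: "HLMLMLM"
Token 5: literal('R'). Output: "HLMLMLMR"
Token 6: backref(off=4, len=7) (overlapping!). Copied 'MLMRMLM' from pos 4. Output: "HLMLMLMRMLMRMLM"
Token 7: backref(off=7, len=5). Buffer before: "HLMLMLMRMLMRMLM" (len 15)
  byte 1: read out[8]='M', append. Buffer now: "HLMLMLMRMLMRMLMM"
  byte 2: read out[9]='L', append. Buffer now: "HLMLMLMRMLMRMLMML"
  byte 3: read out[10]='M', append. Buffer now: "HLMLMLMRMLMRMLMMLM"
  byte 4: read out[11]='R', append. Buffer now: "HLMLMLMRMLMRMLMMLMR"
  byte 5: read out[12]='M', append. Buffer now: "HLMLMLMRMLMRMLMMLMRM"

Answer: MLMRM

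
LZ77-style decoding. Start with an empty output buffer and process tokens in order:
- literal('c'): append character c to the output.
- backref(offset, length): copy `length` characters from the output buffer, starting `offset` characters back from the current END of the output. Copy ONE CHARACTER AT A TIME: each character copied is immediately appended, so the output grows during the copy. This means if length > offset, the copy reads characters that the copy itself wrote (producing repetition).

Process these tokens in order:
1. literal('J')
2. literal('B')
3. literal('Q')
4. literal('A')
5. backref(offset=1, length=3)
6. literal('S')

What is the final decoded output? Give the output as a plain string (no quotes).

Token 1: literal('J'). Output: "J"
Token 2: literal('B'). Output: "JB"
Token 3: literal('Q'). Output: "JBQ"
Token 4: literal('A'). Output: "JBQA"
Token 5: backref(off=1, len=3) (overlapping!). Copied 'AAA' from pos 3. Output: "JBQAAAA"
Token 6: literal('S'). Output: "JBQAAAAS"

Answer: JBQAAAAS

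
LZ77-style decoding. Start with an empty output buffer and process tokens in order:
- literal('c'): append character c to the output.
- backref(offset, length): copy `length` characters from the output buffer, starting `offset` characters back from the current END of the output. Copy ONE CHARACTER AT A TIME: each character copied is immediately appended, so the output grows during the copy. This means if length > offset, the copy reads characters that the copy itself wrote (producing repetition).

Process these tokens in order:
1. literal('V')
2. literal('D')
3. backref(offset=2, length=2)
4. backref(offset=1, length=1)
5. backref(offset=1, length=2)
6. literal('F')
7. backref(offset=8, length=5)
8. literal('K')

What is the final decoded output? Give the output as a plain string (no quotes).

Answer: VDVDDDDFVDVDDK

Derivation:
Token 1: literal('V'). Output: "V"
Token 2: literal('D'). Output: "VD"
Token 3: backref(off=2, len=2). Copied 'VD' from pos 0. Output: "VDVD"
Token 4: backref(off=1, len=1). Copied 'D' from pos 3. Output: "VDVDD"
Token 5: backref(off=1, len=2) (overlapping!). Copied 'DD' from pos 4. Output: "VDVDDDD"
Token 6: literal('F'). Output: "VDVDDDDF"
Token 7: backref(off=8, len=5). Copied 'VDVDD' from pos 0. Output: "VDVDDDDFVDVDD"
Token 8: literal('K'). Output: "VDVDDDDFVDVDDK"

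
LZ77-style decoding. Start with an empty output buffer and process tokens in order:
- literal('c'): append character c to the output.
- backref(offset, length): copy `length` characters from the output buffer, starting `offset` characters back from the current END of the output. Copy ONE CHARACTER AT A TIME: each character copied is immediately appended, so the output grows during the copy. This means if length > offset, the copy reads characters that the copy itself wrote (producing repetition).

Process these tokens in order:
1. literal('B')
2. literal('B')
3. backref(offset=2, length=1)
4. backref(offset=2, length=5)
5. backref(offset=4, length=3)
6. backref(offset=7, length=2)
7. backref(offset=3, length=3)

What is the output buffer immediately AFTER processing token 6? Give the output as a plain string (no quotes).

Answer: BBBBBBBBBBBBB

Derivation:
Token 1: literal('B'). Output: "B"
Token 2: literal('B'). Output: "BB"
Token 3: backref(off=2, len=1). Copied 'B' from pos 0. Output: "BBB"
Token 4: backref(off=2, len=5) (overlapping!). Copied 'BBBBB' from pos 1. Output: "BBBBBBBB"
Token 5: backref(off=4, len=3). Copied 'BBB' from pos 4. Output: "BBBBBBBBBBB"
Token 6: backref(off=7, len=2). Copied 'BB' from pos 4. Output: "BBBBBBBBBBBBB"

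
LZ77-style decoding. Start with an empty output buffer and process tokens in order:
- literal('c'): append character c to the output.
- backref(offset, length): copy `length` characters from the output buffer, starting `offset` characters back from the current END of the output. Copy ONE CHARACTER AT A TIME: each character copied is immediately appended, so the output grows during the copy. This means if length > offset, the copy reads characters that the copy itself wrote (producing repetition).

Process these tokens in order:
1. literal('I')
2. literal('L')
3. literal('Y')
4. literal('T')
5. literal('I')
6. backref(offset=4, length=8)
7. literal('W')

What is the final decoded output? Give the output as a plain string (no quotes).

Answer: ILYTILYTILYTIW

Derivation:
Token 1: literal('I'). Output: "I"
Token 2: literal('L'). Output: "IL"
Token 3: literal('Y'). Output: "ILY"
Token 4: literal('T'). Output: "ILYT"
Token 5: literal('I'). Output: "ILYTI"
Token 6: backref(off=4, len=8) (overlapping!). Copied 'LYTILYTI' from pos 1. Output: "ILYTILYTILYTI"
Token 7: literal('W'). Output: "ILYTILYTILYTIW"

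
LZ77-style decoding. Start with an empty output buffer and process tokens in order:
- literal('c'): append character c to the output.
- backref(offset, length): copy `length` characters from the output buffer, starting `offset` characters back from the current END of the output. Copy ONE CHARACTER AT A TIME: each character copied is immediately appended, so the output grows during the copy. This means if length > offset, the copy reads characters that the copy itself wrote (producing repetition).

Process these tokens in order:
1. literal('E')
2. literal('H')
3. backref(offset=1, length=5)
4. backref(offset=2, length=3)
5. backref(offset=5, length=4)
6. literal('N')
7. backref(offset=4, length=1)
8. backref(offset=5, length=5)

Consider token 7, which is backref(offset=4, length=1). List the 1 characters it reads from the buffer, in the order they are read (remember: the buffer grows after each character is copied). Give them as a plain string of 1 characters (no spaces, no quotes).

Token 1: literal('E'). Output: "E"
Token 2: literal('H'). Output: "EH"
Token 3: backref(off=1, len=5) (overlapping!). Copied 'HHHHH' from pos 1. Output: "EHHHHHH"
Token 4: backref(off=2, len=3) (overlapping!). Copied 'HHH' from pos 5. Output: "EHHHHHHHHH"
Token 5: backref(off=5, len=4). Copied 'HHHH' from pos 5. Output: "EHHHHHHHHHHHHH"
Token 6: literal('N'). Output: "EHHHHHHHHHHHHHN"
Token 7: backref(off=4, len=1). Buffer before: "EHHHHHHHHHHHHHN" (len 15)
  byte 1: read out[11]='H', append. Buffer now: "EHHHHHHHHHHHHHNH"

Answer: H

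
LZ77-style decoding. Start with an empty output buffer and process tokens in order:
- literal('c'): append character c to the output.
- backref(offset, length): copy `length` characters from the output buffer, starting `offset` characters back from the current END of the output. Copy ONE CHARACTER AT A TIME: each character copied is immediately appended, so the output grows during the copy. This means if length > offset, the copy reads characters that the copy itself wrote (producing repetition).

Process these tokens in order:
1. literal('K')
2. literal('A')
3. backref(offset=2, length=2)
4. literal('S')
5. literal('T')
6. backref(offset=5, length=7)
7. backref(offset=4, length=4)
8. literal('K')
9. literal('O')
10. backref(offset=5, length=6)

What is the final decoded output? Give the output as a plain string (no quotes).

Answer: KAKASTAKASTAKSTAKKOTAKKOT

Derivation:
Token 1: literal('K'). Output: "K"
Token 2: literal('A'). Output: "KA"
Token 3: backref(off=2, len=2). Copied 'KA' from pos 0. Output: "KAKA"
Token 4: literal('S'). Output: "KAKAS"
Token 5: literal('T'). Output: "KAKAST"
Token 6: backref(off=5, len=7) (overlapping!). Copied 'AKASTAK' from pos 1. Output: "KAKASTAKASTAK"
Token 7: backref(off=4, len=4). Copied 'STAK' from pos 9. Output: "KAKASTAKASTAKSTAK"
Token 8: literal('K'). Output: "KAKASTAKASTAKSTAKK"
Token 9: literal('O'). Output: "KAKASTAKASTAKSTAKKO"
Token 10: backref(off=5, len=6) (overlapping!). Copied 'TAKKOT' from pos 14. Output: "KAKASTAKASTAKSTAKKOTAKKOT"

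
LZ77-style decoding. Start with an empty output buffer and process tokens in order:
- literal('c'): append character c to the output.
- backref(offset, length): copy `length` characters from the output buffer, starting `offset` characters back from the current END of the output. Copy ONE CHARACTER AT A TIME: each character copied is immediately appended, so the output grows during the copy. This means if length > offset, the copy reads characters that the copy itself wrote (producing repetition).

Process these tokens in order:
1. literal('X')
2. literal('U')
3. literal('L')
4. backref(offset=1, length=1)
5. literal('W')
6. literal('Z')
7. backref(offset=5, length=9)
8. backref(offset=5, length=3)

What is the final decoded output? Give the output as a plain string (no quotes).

Token 1: literal('X'). Output: "X"
Token 2: literal('U'). Output: "XU"
Token 3: literal('L'). Output: "XUL"
Token 4: backref(off=1, len=1). Copied 'L' from pos 2. Output: "XULL"
Token 5: literal('W'). Output: "XULLW"
Token 6: literal('Z'). Output: "XULLWZ"
Token 7: backref(off=5, len=9) (overlapping!). Copied 'ULLWZULLW' from pos 1. Output: "XULLWZULLWZULLW"
Token 8: backref(off=5, len=3). Copied 'ZUL' from pos 10. Output: "XULLWZULLWZULLWZUL"

Answer: XULLWZULLWZULLWZUL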